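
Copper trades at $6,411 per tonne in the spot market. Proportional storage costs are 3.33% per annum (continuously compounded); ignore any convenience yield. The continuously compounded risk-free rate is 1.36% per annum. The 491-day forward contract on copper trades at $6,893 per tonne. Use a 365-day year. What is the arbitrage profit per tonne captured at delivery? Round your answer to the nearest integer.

Fair forward: F* = S·e^(carry·T), with carry = (r + u) = 0.0136 + 0.0333 = 0.0469
F* = 6411 · e^(0.0469 × 491/365) = 6411 · e^0.063090 = 6411 × 1.065123 = $6828.5036
Market $6893 > fair $6828.5036: forward overpriced → cash-and-carry (buy spot, short the forward).
At maturity, profit = |F_mkt − F*| = |6893 − 6828.5036| = $64 per tonne

$64 per tonne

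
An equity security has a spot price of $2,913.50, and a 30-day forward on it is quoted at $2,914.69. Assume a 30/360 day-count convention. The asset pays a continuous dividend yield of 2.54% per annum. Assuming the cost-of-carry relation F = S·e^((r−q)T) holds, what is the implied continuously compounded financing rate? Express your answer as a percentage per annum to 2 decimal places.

From F = S·e^((r−q)T): (r − q) = ln(F/S)/T
ln(2914.69/2913.50) = ln(1.000408) = 0.000408
(r − q) = 0.000408 / (30/360) = 0.004896
r = ln(F/S)/T + q = 0.004896 + 0.0254 = 0.030296
r = 3.03%

3.03%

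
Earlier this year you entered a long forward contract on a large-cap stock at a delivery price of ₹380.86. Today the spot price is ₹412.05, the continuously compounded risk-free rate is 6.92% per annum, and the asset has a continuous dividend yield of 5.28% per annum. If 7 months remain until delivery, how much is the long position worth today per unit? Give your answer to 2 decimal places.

Current fair forward for the remaining 7 months: F = S·e^((r − q)·T), (r − q) = 0.0692 − 0.0528 = 0.0164
F = 412.05 · e^(0.0164 × 7/12) = 412.05 × 1.009613 = 416.0110
Value of long forward = (F − K)·e^(−rT) = (416.0110 − 380.86) · e^(−0.0692·7/12)
= 35.1510 × 0.960437 = 33.76

₹33.76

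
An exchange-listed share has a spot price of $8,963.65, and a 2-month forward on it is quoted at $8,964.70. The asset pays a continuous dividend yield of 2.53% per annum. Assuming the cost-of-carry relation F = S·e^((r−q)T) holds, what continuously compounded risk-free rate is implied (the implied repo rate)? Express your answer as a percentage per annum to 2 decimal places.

From F = S·e^((r−q)T): (r − q) = ln(F/S)/T
ln(8964.70/8963.65) = ln(1.000117) = 0.000117
(r − q) = 0.000117 / (2/12) = 0.000702
r = ln(F/S)/T + q = 0.000702 + 0.0253 = 0.026002
r = 2.60%

2.60%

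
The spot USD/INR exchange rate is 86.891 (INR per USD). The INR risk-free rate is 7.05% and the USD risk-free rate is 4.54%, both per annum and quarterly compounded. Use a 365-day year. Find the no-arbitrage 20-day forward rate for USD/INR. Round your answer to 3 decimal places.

By covered interest parity, F = S · (1+r_INR/4)^(4T) / (1+r_USD/4)^(4T)
= 86.891 × 1.003837 / 1.002477 = 86.891 × 1.001357
F = 87.009 INR per USD

87.009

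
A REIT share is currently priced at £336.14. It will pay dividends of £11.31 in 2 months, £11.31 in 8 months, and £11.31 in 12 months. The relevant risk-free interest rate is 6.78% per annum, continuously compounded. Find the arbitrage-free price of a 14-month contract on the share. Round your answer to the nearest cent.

PV(dividends) I = 11.31·e^(−0.0678·2/12) + 11.31·e^(−0.0678·8/12) + 11.31·e^(−0.0678·12/12)
I = 11.1829 + 10.8102 + 10.5686 = 32.5617
F = (S − I)·e^(rT) = (336.14 − 32.5617) · e^(0.0678·14/12)
= 303.5783 · e^0.079100 = 303.5783 × 1.082313 = £328.57

£328.57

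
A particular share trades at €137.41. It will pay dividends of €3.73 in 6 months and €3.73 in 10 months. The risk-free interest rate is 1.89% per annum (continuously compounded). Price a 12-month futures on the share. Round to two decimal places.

€132.52

PV(dividends) I = 3.73·e^(−0.0189·6/12) + 3.73·e^(−0.0189·10/12)
I = 3.6949 + 3.6717 = 7.3666
F = (S − I)·e^(rT) = (137.41 − 7.3666) · e^(0.0189·12/12)
= 130.0434 · e^0.018900 = 130.0434 × 1.019080 = €132.52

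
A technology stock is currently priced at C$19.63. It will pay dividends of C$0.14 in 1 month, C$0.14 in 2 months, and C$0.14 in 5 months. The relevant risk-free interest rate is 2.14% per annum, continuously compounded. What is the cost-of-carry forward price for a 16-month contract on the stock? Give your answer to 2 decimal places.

C$19.77

PV(dividends) I = 0.14·e^(−0.0214·1/12) + 0.14·e^(−0.0214·2/12) + 0.14·e^(−0.0214·5/12)
I = 0.1398 + 0.1395 + 0.1388 = 0.4181
F = (S − I)·e^(rT) = (19.63 − 0.4181) · e^(0.0214·16/12)
= 19.2119 · e^0.028533 = 19.2119 × 1.028944 = C$19.77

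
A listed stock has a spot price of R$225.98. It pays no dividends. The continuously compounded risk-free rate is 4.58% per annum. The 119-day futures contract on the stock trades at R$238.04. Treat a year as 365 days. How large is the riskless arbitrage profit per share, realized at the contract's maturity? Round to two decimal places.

Fair futures: F* = S·e^(carry·T), with carry = r = 0.0458
F* = 225.98 · e^(0.0458 × 119/365) = 225.98 · e^0.014932 = 225.98 × 1.015044 = R$229.3796
Market R$238.04 > fair R$229.3796: forward overpriced → cash-and-carry (buy spot, short the forward).
At maturity, profit = |F_mkt − F*| = |238.04 − 229.3796| = R$8.66 per share

R$8.66 per share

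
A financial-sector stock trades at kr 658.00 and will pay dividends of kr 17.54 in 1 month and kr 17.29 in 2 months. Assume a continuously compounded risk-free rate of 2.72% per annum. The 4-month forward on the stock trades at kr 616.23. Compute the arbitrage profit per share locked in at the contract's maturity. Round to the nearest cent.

kr 12.73 per share

PV(dividends) I = 17.54·e^(−0.0272·1/12) + 17.29·e^(−0.0272·2/12) = 34.7121
Fair forward F* = (S − I)·e^(rT) = (658.00 − 34.7121)·e^0.009067 = 623.2879 × 1.009108 = 628.9648
Market kr 616.23 < fair 628.9648: forward underpriced → reverse cash-and-carry (short the stock, invest proceeds at r, pay the dividends, go long the forward).
Profit at T = |F_mkt − F*| = |616.23 − 628.9648| = kr 12.73 per share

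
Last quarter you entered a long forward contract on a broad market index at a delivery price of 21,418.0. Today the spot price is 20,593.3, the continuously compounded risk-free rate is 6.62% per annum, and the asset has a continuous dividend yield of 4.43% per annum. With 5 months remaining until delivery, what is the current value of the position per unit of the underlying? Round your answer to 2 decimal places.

Current fair forward for the remaining 5 months: F = S·e^((r − q)·T), (r − q) = 0.0662 − 0.0443 = 0.0219
F = 20593.3 · e^(0.0219 × 5/12) = 20593.3 × 1.00916676 = 20782.0738
Value of long forward = (F − K)·e^(−rT) = (20782.0738 − 21418.0) · e^(−0.0662·5/12)
= -635.9262 × 0.97279361 = -618.62

-618.62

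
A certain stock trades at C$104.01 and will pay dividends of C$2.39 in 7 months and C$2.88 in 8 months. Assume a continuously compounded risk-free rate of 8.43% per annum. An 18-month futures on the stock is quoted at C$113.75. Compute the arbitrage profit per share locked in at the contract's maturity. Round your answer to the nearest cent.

C$1.39 per share

PV(dividends) I = 2.39·e^(−0.0843·7/12) + 2.88·e^(−0.0843·8/12) = 4.9979
Fair futures F* = (S − I)·e^(rT) = (104.01 − 4.9979)·e^0.126450 = 99.0121 × 1.134793 = 112.3582
Market C$113.75 > fair 112.3582: forward overpriced → cash-and-carry (borrow at r, buy the stock and collect the dividends, short the forward).
Profit at T = |F_mkt − F*| = |113.75 − 112.3582| = C$1.39 per share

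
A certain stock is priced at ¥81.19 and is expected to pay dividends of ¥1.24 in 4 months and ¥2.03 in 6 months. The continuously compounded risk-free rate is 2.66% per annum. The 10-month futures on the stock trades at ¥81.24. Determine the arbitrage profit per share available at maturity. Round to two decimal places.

¥1.53 per share

PV(dividends) I = 1.24·e^(−0.0266·4/12) + 2.03·e^(−0.0266·6/12) = 3.2322
Fair futures F* = (S − I)·e^(rT) = (81.19 − 3.2322)·e^0.022167 = 77.9578 × 1.022415 = 79.7052
Market ¥81.24 > fair 79.7052: forward overpriced → cash-and-carry (borrow at r, buy the stock and collect the dividends, short the forward).
Profit at T = |F_mkt − F*| = |81.24 − 79.7052| = ¥1.53 per share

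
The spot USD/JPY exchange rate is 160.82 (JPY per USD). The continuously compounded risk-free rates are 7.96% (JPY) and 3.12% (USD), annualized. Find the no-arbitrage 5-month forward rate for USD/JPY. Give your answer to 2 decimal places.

F = S·e^((r_JPY − r_USD)T) = 160.82 · e^((0.0796 − 0.0312) × 5/12)
= 160.82 · e^0.020167 = 160.82 × 1.020372
F = 164.10 JPY per USD

164.10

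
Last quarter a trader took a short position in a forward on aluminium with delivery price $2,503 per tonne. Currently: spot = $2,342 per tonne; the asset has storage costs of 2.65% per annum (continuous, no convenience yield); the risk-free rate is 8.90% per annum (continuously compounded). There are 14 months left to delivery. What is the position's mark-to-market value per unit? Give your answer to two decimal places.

Current fair forward for the remaining 14 months: F = S·e^((r + u)·T), (r + u) = 0.0890 + 0.0265 = 0.1155
F = 2342 · e^(0.1155 × 14/12) = 2342 × 1.14425069 = 2679.8351
Value of long forward = (F − K)·e^(−rT) = (2679.8351 − 2503) · e^(−0.0890·14/12)
= 176.8351 × 0.90137551 = 159.39
Short position value = −(long value) = -$159.39

-$159.39 per tonne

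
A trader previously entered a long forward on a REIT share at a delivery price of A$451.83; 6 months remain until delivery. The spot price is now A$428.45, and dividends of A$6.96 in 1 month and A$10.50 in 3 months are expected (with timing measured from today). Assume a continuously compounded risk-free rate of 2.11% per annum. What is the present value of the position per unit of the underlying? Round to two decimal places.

-A$36.03

PV(remaining dividends) I = 6.96·e^(−0.0211·1/12) + 10.50·e^(−0.0211·3/12) = 17.3925
Current forward F = (S − I)·e^(rT) = (428.45 − 17.3925)·e^(0.0211·6/12) = 411.0575 × 1.010606 = 415.4172
Value (long) = (F − K)·e^(−rT) = (415.4172 − 451.83) × 0.989505 = -36.0306
Value = -A$36.03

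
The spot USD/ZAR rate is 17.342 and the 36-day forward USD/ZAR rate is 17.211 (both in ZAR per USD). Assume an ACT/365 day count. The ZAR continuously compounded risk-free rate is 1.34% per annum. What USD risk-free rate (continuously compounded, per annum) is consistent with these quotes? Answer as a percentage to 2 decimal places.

F = S·e^((r_ZAR − r_USD)T) ⇒ r_USD = r_ZAR − ln(F/S)/T
ln(17.211/17.342) = -0.007583; /(36/365) = -0.076883
r_USD = 0.0134 + 0.076883 = 0.090283
r_USD = 9.03%

9.03%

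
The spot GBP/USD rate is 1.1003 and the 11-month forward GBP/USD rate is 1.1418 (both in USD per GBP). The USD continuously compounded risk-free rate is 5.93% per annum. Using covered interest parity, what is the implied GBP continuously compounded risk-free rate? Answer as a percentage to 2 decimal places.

1.89%

F = S·e^((r_USD − r_GBP)T) ⇒ r_GBP = r_USD − ln(F/S)/T
ln(1.1418/1.1003) = 0.037023; /(11/12) = 0.040389
r_GBP = 0.0593 − 0.040389 = 0.018911
r_GBP = 1.89%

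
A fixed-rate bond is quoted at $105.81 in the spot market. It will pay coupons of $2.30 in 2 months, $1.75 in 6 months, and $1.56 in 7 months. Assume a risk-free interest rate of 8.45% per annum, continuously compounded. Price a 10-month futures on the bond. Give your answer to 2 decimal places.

PV(coupons) I = 2.30·e^(−0.0845·2/12) + 1.75·e^(−0.0845·6/12) + 1.56·e^(−0.0845·7/12)
I = 2.2678 + 1.6776 + 1.4850 = 5.4304
F = (S − I)·e^(rT) = (105.81 − 5.4304) · e^(0.0845·10/12)
= 100.3796 · e^0.070417 = 100.3796 × 1.072956 = $107.70

$107.70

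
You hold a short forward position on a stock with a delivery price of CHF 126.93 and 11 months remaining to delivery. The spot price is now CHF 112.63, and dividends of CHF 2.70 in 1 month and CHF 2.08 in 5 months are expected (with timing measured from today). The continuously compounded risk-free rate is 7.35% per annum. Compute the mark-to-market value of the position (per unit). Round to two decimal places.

PV(remaining dividends) I = 2.70·e^(−0.0735·1/12) + 2.08·e^(−0.0735·5/12) = 4.7008
Current forward F = (S − I)·e^(rT) = (112.63 − 4.7008)·e^(0.0735·11/12) = 107.9292 × 1.069697 = 115.4515
Value (long) = (F − K)·e^(−rT) = (115.4515 − 126.93) × 0.934845 = -10.7306
Short position value = −(long value) = CHF 10.73

CHF 10.73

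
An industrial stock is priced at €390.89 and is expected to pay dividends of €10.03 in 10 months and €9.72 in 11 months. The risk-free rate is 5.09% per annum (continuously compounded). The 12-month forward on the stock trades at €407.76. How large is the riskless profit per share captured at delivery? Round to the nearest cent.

€16.34 per share

PV(dividends) I = 10.03·e^(−0.0509·10/12) + 9.72·e^(−0.0509·11/12) = 18.8904
Fair forward F* = (S − I)·e^(rT) = (390.89 − 18.8904)·e^0.050900 = 371.9996 × 1.052218 = 391.4247
Market €407.76 > fair 391.4247: forward overpriced → cash-and-carry (borrow at r, buy the stock and collect the dividends, short the forward).
Profit at T = |F_mkt − F*| = |407.76 − 391.4247| = €16.34 per share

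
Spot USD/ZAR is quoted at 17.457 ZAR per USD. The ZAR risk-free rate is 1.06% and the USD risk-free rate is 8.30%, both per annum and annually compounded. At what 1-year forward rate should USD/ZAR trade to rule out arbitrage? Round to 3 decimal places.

By covered interest parity, F = S · (1+r_ZAR)^T / (1+r_USD)^T
= 17.457 × 1.010600 / 1.083000 = 17.457 × 0.933149
F = 16.290 ZAR per USD

16.290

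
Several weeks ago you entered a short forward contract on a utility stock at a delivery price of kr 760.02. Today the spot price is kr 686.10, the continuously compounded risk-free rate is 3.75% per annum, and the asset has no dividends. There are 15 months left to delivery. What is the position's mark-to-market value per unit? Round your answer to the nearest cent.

Current fair forward for the remaining 15 months: F = S·e^(r·T), r = 0.0375
F = 686.10 · e^(0.0375 × 15/12) = 686.10 × 1.047991 = 719.0266
Value of long forward = (F − K)·e^(−rT) = (719.0266 − 760.02) · e^(−0.0375·15/12)
= -40.9934 × 0.954207 = -39.12
Short position value = −(long value) = kr 39.12

kr 39.12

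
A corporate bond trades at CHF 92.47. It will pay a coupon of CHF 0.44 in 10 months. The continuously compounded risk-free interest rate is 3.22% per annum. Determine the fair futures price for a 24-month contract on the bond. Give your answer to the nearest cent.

CHF 98.16

PV(coupons) I = 0.44·e^(−0.0322·10/12)
I = 0.4284
F = (S − I)·e^(rT) = (92.47 − 0.4284) · e^(0.0322·24/12)
= 92.0416 · e^0.064400 = 92.0416 × 1.066519 = CHF 98.16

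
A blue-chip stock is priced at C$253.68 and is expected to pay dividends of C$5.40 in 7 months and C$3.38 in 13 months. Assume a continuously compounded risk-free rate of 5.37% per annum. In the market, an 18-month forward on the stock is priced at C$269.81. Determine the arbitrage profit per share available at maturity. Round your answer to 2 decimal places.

C$3.98 per share

PV(dividends) I = 5.40·e^(−0.0537·7/12) + 3.38·e^(−0.0537·13/12) = 8.4224
Fair forward F* = (S − I)·e^(rT) = (253.68 − 8.4224)·e^0.080550 = 245.2576 × 1.083883 = 265.8305
Market C$269.81 > fair 265.8305: forward overpriced → cash-and-carry (borrow at r, buy the stock and collect the dividends, short the forward).
Profit at T = |F_mkt − F*| = |269.81 − 265.8305| = C$3.98 per share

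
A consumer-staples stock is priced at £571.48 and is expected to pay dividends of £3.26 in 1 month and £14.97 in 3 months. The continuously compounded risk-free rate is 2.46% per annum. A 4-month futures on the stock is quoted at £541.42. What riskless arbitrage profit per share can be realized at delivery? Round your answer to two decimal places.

£16.48 per share

PV(dividends) I = 3.26·e^(−0.0246·1/12) + 14.97·e^(−0.0246·3/12) = 18.1315
Fair futures F* = (S − I)·e^(rT) = (571.48 − 18.1315)·e^0.008200 = 553.3485 × 1.008234 = 557.9048
Market £541.42 < fair 557.9048: forward underpriced → reverse cash-and-carry (short the stock, invest proceeds at r, pay the dividends, go long the forward).
Profit at T = |F_mkt − F*| = |541.42 − 557.9048| = £16.48 per share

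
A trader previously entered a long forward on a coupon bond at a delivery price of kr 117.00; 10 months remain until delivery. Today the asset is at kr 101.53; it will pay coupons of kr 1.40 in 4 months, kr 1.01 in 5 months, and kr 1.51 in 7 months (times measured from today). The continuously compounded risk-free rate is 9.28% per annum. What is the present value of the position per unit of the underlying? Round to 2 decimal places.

-kr 10.52

PV(remaining coupons) I = 1.40·e^(−0.0928·4/12) + 1.01·e^(−0.0928·5/12) + 1.51·e^(−0.0928·7/12) = 3.7595
Current forward F = (S − I)·e^(rT) = (101.53 − 3.7595)·e^(0.0928·10/12) = 97.7705 × 1.080402 = 105.6314
Value (long) = (F − K)·e^(−rT) = (105.6314 − 117.00) × 0.925581 = -10.5226
Value = -kr 10.52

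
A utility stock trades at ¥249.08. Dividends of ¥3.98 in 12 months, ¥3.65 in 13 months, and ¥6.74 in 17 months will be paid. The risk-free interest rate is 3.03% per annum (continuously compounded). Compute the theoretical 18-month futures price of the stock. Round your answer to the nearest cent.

¥246.17

PV(dividends) I = 3.98·e^(−0.0303·12/12) + 3.65·e^(−0.0303·13/12) + 6.74·e^(−0.0303·17/12)
I = 3.8612 + 3.5321 + 6.4568 = 13.8501
F = (S − I)·e^(rT) = (249.08 − 13.8501) · e^(0.0303·18/12)
= 235.2299 · e^0.045450 = 235.2299 × 1.046499 = ¥246.17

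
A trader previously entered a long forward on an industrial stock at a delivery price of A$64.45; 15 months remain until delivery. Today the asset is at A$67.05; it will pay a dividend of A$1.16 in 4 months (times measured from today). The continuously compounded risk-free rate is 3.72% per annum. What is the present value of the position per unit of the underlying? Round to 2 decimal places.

A$4.38

PV(remaining dividends) I = 1.16·e^(−0.0372·4/12) = 1.1457
Current forward F = (S − I)·e^(rT) = (67.05 − 1.1457)·e^(0.0372·15/12) = 65.9043 × 1.047598 = 69.0412
Value (long) = (F − K)·e^(−rT) = (69.0412 − 64.45) × 0.954565 = 4.3826
Value = A$4.38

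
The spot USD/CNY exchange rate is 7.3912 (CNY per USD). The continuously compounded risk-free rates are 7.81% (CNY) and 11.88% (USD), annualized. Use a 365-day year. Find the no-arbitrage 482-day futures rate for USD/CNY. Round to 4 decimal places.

7.0044

F = S·e^((r_CNY − r_USD)T) = 7.3912 · e^((0.0781 − 0.1188) × 482/365)
= 7.3912 · e^-0.053746 = 7.3912 × 0.947673
F = 7.0044 CNY per USD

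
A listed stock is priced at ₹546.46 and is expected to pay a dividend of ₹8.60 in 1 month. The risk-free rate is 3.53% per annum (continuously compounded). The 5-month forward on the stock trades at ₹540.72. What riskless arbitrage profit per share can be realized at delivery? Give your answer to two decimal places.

PV(dividends) I = 8.60·e^(−0.0353·1/12) = 8.5747
Fair forward F* = (S − I)·e^(rT) = (546.46 − 8.5747)·e^0.014708 = 537.8853 × 1.014817 = 545.8551
Market ₹540.72 < fair 545.8551: forward underpriced → reverse cash-and-carry (short the stock, invest proceeds at r, pay the dividends, go long the forward).
Profit at T = |F_mkt − F*| = |540.72 − 545.8551| = ₹5.14 per share

₹5.14 per share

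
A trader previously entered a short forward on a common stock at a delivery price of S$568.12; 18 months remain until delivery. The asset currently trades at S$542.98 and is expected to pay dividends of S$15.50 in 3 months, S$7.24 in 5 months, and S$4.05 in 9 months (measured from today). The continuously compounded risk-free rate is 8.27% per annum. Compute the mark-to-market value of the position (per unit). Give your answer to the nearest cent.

-S$15.16

PV(remaining dividends) I = 15.50·e^(−0.0827·3/12) + 7.24·e^(−0.0827·5/12) + 4.05·e^(−0.0827·9/12) = 25.9840
Current forward F = (S − I)·e^(rT) = (542.98 − 25.9840)·e^(0.0827·18/12) = 516.9960 × 1.132072 = 585.2767
Value (long) = (F − K)·e^(−rT) = (585.2767 − 568.12) × 0.883336 = 15.1551
Short position value = −(long value) = -S$15.16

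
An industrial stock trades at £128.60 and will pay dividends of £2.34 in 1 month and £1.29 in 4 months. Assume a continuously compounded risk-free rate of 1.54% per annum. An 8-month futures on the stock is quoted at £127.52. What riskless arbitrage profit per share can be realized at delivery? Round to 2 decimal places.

£1.25 per share

PV(dividends) I = 2.34·e^(−0.0154·1/12) + 1.29·e^(−0.0154·4/12) = 3.6204
Fair futures F* = (S − I)·e^(rT) = (128.60 − 3.6204)·e^0.010267 = 124.9796 × 1.010320 = 126.2694
Market £127.52 > fair 126.2694: forward overpriced → cash-and-carry (borrow at r, buy the stock and collect the dividends, short the forward).
Profit at T = |F_mkt − F*| = |127.52 − 126.2694| = £1.25 per share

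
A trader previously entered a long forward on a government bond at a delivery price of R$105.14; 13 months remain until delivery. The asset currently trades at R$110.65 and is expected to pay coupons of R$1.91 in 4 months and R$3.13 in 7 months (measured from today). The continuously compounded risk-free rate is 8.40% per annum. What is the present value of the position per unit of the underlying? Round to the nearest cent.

R$9.82

PV(remaining coupons) I = 1.91·e^(−0.0840·4/12) + 3.13·e^(−0.0840·7/12) = 4.8376
Current forward F = (S − I)·e^(rT) = (110.65 − 4.8376)·e^(0.0840·13/12) = 105.8124 × 1.095269 = 115.8930
Value (long) = (F − K)·e^(−rT) = (115.8930 − 105.14) × 0.913018 = 9.8177
Value = R$9.82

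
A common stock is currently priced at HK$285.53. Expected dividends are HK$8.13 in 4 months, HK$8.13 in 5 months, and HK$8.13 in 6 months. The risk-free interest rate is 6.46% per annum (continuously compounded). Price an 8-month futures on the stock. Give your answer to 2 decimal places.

PV(dividends) I = 8.13·e^(−0.0646·4/12) + 8.13·e^(−0.0646·5/12) + 8.13·e^(−0.0646·6/12)
I = 7.9568 + 7.9141 + 7.8716 = 23.7425
F = (S − I)·e^(rT) = (285.53 − 23.7425) · e^(0.0646·8/12)
= 261.7875 · e^0.043067 = 261.7875 × 1.044008 = HK$273.31

HK$273.31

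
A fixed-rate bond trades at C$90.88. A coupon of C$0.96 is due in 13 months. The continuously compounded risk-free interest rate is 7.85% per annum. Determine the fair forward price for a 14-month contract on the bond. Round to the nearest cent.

C$98.63

PV(coupons) I = 0.96·e^(−0.0785·13/12)
I = 0.8817
F = (S − I)·e^(rT) = (90.88 − 0.8817) · e^(0.0785·14/12)
= 89.9983 · e^0.091583 = 89.9983 × 1.095908 = C$98.63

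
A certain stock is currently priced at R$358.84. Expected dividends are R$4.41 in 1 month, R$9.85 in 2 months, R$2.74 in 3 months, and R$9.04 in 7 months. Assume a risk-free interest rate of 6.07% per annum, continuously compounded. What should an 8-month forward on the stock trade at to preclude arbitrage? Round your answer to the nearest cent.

PV(dividends) I = 4.41·e^(−0.0607·1/12) + 9.85·e^(−0.0607·2/12) + 2.74·e^(−0.0607·3/12) + 9.04·e^(−0.0607·7/12)
I = 4.3877 + 9.7509 + 2.6987 + 8.7255 = 25.5628
F = (S − I)·e^(rT) = (358.84 − 25.5628) · e^(0.0607·8/12)
= 333.2772 · e^0.040467 = 333.2772 × 1.041297 = R$347.04

R$347.04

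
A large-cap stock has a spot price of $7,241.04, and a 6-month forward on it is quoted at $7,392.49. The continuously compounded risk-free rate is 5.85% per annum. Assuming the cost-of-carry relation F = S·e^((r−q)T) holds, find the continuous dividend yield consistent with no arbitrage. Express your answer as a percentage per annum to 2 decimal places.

1.71%

From F = S·e^((r−q)T): (r − q) = ln(F/S)/T
ln(7392.49/7241.04) = ln(1.020916) = 0.020700
(r − q) = 0.020700 / (6/12) = 0.041400
q = r − ln(F/S)/T = 0.0585 − 0.041400 = 0.017100
q = 1.71%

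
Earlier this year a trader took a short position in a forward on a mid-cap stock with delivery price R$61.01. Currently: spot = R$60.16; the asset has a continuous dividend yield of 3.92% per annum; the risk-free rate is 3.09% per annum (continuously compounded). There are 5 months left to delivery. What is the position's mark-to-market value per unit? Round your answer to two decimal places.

Current fair forward for the remaining 5 months: F = S·e^((r − q)·T), (r − q) = 0.0309 − 0.0392 = -0.0083
F = 60.16 · e^(-0.0083 × 5/12) = 60.16 × 0.996548 = 59.9523
Value of long forward = (F − K)·e^(−rT) = (59.9523 − 61.01) · e^(−0.0309·5/12)
= -1.0577 × 0.987208 = -1.04
Short position value = −(long value) = R$1.04

R$1.04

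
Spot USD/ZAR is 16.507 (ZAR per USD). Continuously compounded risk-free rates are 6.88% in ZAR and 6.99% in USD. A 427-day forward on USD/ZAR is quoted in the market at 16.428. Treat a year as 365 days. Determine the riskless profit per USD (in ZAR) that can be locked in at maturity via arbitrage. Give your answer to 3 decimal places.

0.058 per USD (in ZAR)

Fair forward: F* = S·e^(carry·T), with carry = (r_ZAR − r_USD) = 0.0688 − 0.0699 = -0.0011
F* = 16.507 · e^(-0.0011 × 427/365) = 16.507 · e^-0.001287 = 16.507 × 0.998714 = 16.4858
Market 16.428 < fair 16.4858: forward underpriced → reverse cash-and-carry (short spot, go long the forward).
At maturity, profit = |F_mkt − F*| = |16.428 − 16.4858| = 0.058 per USD (in ZAR)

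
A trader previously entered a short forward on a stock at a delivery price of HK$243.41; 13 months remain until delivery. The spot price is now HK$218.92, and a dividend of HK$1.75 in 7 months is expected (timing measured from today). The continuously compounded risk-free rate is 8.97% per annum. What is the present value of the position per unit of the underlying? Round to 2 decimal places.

PV(remaining dividends) I = 1.75·e^(−0.0897·7/12) = 1.6608
Current forward F = (S − I)·e^(rT) = (218.92 − 1.6608)·e^(0.0897·13/12) = 217.2592 × 1.102053 = 239.4312
Value (long) = (F − K)·e^(−rT) = (239.4312 − 243.41) × 0.907397 = -3.6104
Short position value = −(long value) = HK$3.61

HK$3.61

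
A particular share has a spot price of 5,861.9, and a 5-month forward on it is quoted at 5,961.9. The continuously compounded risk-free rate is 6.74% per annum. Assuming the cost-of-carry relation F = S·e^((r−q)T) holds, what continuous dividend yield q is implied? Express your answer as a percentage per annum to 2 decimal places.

From F = S·e^((r−q)T): (r − q) = ln(F/S)/T
ln(5961.9/5861.9) = ln(1.017059) = 0.016915
(r − q) = 0.016915 / (5/12) = 0.040596
q = r − ln(F/S)/T = 0.0674 − 0.040596 = 0.026804
q = 2.68%

2.68%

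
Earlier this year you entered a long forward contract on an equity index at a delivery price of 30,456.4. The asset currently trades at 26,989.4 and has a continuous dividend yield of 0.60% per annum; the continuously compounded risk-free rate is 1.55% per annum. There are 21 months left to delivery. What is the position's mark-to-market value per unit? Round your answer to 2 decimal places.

Current fair forward for the remaining 21 months: F = S·e^((r − q)·T), (r − q) = 0.0155 − 0.0060 = 0.0095
F = 26989.4 · e^(0.0095 × 21/12) = 26989.4 × 1.01676396 = 27441.8492
Value of long forward = (F − K)·e^(−rT) = (27441.8492 − 30456.4) · e^(−0.0155·21/12)
= -3014.5508 × 0.97323958 = -2933.88

-2933.88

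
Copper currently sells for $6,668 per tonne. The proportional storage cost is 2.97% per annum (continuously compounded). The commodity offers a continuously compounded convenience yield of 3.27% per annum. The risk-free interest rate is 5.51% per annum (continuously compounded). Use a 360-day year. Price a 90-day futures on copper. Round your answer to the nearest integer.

$6,755 per tonne

Net carry = r + u − y = 0.0551 + 0.0297 − 0.0327 = 0.0521
F = S·e^((r+u−y)T) = 6668 · e^(0.0521 × 90/360) = 6668 · e^0.013025
= 6668 × 1.013110 = $6,755 per tonne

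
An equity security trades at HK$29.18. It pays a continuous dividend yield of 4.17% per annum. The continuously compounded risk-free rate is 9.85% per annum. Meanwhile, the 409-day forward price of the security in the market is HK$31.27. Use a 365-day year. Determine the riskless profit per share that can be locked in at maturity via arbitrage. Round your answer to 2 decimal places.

Fair forward: F* = S·e^(carry·T), with carry = (r − q) = 0.0985 − 0.0417 = 0.0568
F* = 29.18 · e^(0.0568 × 409/365) = 29.18 · e^0.063647 = 29.18 × 1.065716 = HK$31.0976
Market HK$31.27 > fair HK$31.0976: forward overpriced → cash-and-carry (buy spot, short the forward).
At maturity, profit = |F_mkt − F*| = |31.27 − 31.0976| = HK$0.17 per share

HK$0.17 per share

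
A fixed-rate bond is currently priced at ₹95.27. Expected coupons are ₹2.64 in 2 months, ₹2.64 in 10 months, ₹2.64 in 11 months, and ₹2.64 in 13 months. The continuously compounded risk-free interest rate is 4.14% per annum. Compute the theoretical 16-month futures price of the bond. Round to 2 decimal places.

₹89.86

PV(coupons) I = 2.64·e^(−0.0414·2/12) + 2.64·e^(−0.0414·10/12) + 2.64·e^(−0.0414·11/12) + 2.64·e^(−0.0414·13/12)
I = 2.6218 + 2.5505 + 2.5417 + 2.5242 = 10.2382
F = (S − I)·e^(rT) = (95.27 − 10.2382) · e^(0.0414·16/12)
= 85.0318 · e^0.055200 = 85.0318 × 1.056752 = ₹89.86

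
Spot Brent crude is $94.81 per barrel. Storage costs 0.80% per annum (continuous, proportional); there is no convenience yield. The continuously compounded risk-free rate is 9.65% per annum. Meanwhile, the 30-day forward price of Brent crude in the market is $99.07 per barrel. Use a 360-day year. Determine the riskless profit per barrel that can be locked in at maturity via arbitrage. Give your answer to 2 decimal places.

$3.43 per barrel

Fair forward: F* = S·e^(carry·T), with carry = (r + u) = 0.0965 + 0.0080 = 0.1045
F* = 94.81 · e^(0.1045 × 30/360) = 94.81 · e^0.008708 = 94.81 × 1.008746 = $95.6392
Market $99.07 > fair $95.6392: forward overpriced → cash-and-carry (buy spot, short the forward).
At maturity, profit = |F_mkt − F*| = |99.07 − 95.6392| = $3.43 per barrel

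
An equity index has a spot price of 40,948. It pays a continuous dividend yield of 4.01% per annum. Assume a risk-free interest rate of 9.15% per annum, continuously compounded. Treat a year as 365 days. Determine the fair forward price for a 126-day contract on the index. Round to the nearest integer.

41,681

F = S·e^((r − q)T) = 40948 · e^((0.0915 − 0.0401) × 126/365)
= 40948 · e^0.017744 = 40948 × 1.017902
F = 41,681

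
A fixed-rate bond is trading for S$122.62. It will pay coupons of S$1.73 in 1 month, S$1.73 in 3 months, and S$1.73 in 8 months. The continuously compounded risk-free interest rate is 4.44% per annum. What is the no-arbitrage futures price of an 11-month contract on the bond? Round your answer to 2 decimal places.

S$122.39

PV(coupons) I = 1.73·e^(−0.0444·1/12) + 1.73·e^(−0.0444·3/12) + 1.73·e^(−0.0444·8/12)
I = 1.7236 + 1.7109 + 1.6795 = 5.1140
F = (S − I)·e^(rT) = (122.62 − 5.1140) · e^(0.0444·11/12)
= 117.5060 · e^0.040700 = 117.5060 × 1.041540 = S$122.39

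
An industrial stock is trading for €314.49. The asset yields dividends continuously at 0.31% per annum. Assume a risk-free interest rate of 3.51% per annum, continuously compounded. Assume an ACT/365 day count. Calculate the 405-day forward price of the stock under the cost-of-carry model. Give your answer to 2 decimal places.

F = S·e^((r − q)T) = 314.49 · e^((0.0351 − 0.0031) × 405/365)
= 314.49 · e^0.035507 = 314.49 × 1.036145
F = €325.86

€325.86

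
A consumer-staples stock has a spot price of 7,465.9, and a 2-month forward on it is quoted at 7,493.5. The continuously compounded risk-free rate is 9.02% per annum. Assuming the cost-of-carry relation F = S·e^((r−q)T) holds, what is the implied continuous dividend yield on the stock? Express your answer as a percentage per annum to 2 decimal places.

6.81%

From F = S·e^((r−q)T): (r − q) = ln(F/S)/T
ln(7493.5/7465.9) = ln(1.003697) = 0.003690
(r − q) = 0.003690 / (2/12) = 0.022140
q = r − ln(F/S)/T = 0.0902 − 0.022140 = 0.068060
q = 6.81%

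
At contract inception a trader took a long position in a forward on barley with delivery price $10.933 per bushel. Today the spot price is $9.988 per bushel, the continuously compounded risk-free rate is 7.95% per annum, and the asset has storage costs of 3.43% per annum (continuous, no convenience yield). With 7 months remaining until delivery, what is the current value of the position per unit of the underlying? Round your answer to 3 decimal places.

Current fair forward for the remaining 7 months: F = S·e^((r + u)·T), (r + u) = 0.0795 + 0.0343 = 0.1138
F = 9.988 · e^(0.1138 × 7/12) = 9.988 × 1.068636 = 10.6735
Value of long forward = (F − K)·e^(−rT) = (10.6735 − 10.933) · e^(−0.0795·7/12)
= -0.2595 × 0.954684 = -0.248

-$0.248 per bushel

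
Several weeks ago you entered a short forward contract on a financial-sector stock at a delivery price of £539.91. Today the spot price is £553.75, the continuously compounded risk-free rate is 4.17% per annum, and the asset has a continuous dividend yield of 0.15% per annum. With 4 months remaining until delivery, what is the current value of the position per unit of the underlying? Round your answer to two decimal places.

-£21.02

Current fair forward for the remaining 4 months: F = S·e^((r − q)·T), (r − q) = 0.0417 − 0.0015 = 0.0402
F = 553.75 · e^(0.0402 × 4/12) = 553.75 × 1.013490 = 561.2201
Value of long forward = (F − K)·e^(−rT) = (561.2201 − 539.91) · e^(−0.0417·4/12)
= 21.3101 × 0.986196 = 21.02
Short position value = −(long value) = -£21.02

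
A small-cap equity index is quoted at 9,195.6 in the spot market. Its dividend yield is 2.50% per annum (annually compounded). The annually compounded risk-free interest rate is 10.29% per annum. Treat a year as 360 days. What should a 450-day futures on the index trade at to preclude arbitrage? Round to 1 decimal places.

F = S · (1+r)^T / (1+q)^T
= 9195.6 × 1.130239 / 1.031347 = 9195.6 × 1.095886
F = 10,077.3

10,077.3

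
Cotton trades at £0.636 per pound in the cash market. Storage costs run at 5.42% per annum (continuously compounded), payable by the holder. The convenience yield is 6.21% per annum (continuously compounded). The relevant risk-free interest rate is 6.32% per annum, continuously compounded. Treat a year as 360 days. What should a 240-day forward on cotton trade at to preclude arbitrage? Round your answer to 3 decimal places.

Net carry = r + u − y = 0.0632 + 0.0542 − 0.0621 = 0.0553
F = S·e^((r+u−y)T) = 0.636 · e^(0.0553 × 240/360) = 0.636 · e^0.036867
= 0.636 × 1.037555 = £0.660 per pound

£0.660 per pound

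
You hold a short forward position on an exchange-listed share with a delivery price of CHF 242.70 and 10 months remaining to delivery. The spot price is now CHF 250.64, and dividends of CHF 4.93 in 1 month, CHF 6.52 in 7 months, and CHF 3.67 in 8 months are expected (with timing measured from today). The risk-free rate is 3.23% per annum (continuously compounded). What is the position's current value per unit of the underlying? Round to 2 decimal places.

CHF 0.52

PV(remaining dividends) I = 4.93·e^(−0.0323·1/12) + 6.52·e^(−0.0323·7/12) + 3.67·e^(−0.0323·8/12) = 14.9069
Current forward F = (S − I)·e^(rT) = (250.64 − 14.9069)·e^(0.0323·10/12) = 235.7331 × 1.027282 = 242.1644
Value (long) = (F − K)·e^(−rT) = (242.1644 − 242.70) × 0.973442 = -0.5214
Short position value = −(long value) = CHF 0.52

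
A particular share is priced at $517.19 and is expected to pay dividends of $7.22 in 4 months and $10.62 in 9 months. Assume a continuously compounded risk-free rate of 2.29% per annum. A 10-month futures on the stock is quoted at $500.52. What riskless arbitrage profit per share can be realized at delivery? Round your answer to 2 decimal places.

PV(dividends) I = 7.22·e^(−0.0229·4/12) + 10.62·e^(−0.0229·9/12) = 17.6043
Fair futures F* = (S − I)·e^(rT) = (517.19 − 17.6043)·e^0.019083 = 499.5857 × 1.019266 = 509.2107
Market $500.52 < fair 509.2107: forward underpriced → reverse cash-and-carry (short the stock, invest proceeds at r, pay the dividends, go long the forward).
Profit at T = |F_mkt − F*| = |500.52 − 509.2107| = $8.69 per share

$8.69 per share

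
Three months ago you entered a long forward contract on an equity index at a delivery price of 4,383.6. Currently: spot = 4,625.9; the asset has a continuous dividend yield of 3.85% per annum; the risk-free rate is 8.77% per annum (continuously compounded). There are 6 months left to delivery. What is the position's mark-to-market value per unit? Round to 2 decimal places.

Current fair forward for the remaining 6 months: F = S·e^((r − q)·T), (r − q) = 0.0877 − 0.0385 = 0.0492
F = 4625.9 · e^(0.0492 × 6/12) = 4625.9 × 1.02490508 = 4741.1084
Value of long forward = (F − K)·e^(−rT) = (4741.1084 − 4383.6) · e^(−0.0877·6/12)
= 357.5084 × 0.95709751 = 342.17

342.17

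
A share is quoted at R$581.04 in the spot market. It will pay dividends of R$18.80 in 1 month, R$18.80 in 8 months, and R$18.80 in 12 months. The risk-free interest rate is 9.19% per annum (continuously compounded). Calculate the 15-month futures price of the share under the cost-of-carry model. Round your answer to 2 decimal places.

R$591.77

PV(dividends) I = 18.80·e^(−0.0919·1/12) + 18.80·e^(−0.0919·8/12) + 18.80·e^(−0.0919·12/12)
I = 18.6566 + 17.6828 + 17.1493 = 53.4887
F = (S − I)·e^(rT) = (581.04 − 53.4887) · e^(0.0919·15/12)
= 527.5513 · e^0.114875 = 527.5513 × 1.121733 = R$591.77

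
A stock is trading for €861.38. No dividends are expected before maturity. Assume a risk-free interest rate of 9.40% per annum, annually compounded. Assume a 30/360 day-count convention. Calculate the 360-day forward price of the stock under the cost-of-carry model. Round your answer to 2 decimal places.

€942.35

F = S · (1+r)^T
= 861.38 × 1.094000
F = €942.35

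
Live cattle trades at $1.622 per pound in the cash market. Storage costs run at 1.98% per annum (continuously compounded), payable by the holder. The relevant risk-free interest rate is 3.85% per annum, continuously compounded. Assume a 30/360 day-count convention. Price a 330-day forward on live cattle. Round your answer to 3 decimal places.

$1.711 per pound

Net carry = r + u − y = 0.0385 + 0.0198 − 0.0000 = 0.0583
F = S·e^((r+u−y)T) = 1.622 · e^(0.0583 × 330/360) = 1.622 · e^0.053442
= 1.622 × 1.054896 = $1.711 per pound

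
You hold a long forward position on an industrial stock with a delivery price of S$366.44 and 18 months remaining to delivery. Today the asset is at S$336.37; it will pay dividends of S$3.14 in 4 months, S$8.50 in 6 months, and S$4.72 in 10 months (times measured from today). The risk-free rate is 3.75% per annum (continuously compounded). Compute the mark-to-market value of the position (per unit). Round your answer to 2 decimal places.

PV(remaining dividends) I = 3.14·e^(−0.0375·4/12) + 8.50·e^(−0.0375·6/12) + 4.72·e^(−0.0375·10/12) = 16.0179
Current forward F = (S − I)·e^(rT) = (336.37 − 16.0179)·e^(0.0375·18/12) = 320.3521 × 1.057862 = 338.8883
Value (long) = (F − K)·e^(−rT) = (338.8883 − 366.44) × 0.945303 = -26.0447
Value = -S$26.04

-S$26.04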